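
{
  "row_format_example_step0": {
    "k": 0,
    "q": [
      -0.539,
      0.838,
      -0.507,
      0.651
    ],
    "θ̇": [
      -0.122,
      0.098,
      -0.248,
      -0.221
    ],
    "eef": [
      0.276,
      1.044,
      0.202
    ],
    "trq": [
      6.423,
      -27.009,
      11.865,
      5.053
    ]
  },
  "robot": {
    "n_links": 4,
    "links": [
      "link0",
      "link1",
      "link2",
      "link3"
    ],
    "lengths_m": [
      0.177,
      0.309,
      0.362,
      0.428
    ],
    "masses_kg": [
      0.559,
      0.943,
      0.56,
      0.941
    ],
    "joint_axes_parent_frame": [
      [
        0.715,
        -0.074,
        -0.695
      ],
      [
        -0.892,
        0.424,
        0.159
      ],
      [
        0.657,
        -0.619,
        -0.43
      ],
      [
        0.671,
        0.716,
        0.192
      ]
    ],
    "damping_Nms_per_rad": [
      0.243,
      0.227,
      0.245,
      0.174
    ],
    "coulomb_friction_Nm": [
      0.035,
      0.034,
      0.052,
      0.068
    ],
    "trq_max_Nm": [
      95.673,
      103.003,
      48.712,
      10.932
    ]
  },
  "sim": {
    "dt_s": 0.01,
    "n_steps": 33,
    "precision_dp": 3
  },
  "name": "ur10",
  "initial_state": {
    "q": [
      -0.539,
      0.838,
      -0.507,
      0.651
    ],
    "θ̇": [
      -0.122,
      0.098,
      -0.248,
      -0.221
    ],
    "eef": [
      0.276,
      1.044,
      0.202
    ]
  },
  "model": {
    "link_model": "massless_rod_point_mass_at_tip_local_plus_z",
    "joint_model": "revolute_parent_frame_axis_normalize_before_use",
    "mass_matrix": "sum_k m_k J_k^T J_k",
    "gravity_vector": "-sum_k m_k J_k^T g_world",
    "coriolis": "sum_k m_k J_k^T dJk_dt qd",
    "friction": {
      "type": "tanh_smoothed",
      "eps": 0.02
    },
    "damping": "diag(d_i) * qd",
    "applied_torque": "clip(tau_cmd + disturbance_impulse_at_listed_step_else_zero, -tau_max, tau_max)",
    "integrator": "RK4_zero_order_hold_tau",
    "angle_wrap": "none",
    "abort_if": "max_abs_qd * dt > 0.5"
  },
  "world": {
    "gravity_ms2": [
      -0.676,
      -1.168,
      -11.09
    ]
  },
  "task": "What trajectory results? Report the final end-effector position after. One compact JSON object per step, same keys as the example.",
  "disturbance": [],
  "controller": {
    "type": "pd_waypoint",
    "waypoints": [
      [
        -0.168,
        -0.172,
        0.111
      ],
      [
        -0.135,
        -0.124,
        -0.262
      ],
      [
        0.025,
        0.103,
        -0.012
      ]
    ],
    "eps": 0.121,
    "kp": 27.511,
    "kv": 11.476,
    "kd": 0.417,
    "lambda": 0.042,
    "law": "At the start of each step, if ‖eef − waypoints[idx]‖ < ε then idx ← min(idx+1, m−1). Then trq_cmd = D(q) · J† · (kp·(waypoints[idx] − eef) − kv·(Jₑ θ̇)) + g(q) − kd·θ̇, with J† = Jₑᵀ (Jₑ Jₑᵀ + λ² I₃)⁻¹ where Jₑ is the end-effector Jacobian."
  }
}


{"k":1,"q":[-0.546,0.831,-0.514,0.659],"\u03b8\u0307":[-1.312,-1.476,-1.071,1.711],"eef":[0.274,1.044,0.198],"trq":[7.748,-25.266,11.88,3.751]}
{"k":2,"q":[-0.564,0.811,-0.527,0.683],"\u03b8\u0307":[-2.177,-2.564,-1.554,3.124],"eef":[0.271,1.041,0.195],"trq":[8.965,-23.489,11.569,2.934]}
{"k":3,"q":[-0.589,0.781,-0.544,0.719],"\u03b8\u0307":[-2.781,-3.259,-1.759,4.128],"eef":[0.268,1.035,0.192],"trq":[10.085,-21.827,11.083,2.442]}
{"k":4,"q":[-0.618,0.747,-0.561,0.764],"\u03b8\u0307":[-3.182,-3.659,-1.763,4.816],"eef":[0.264,1.029,0.189],"trq":[11.103,-20.378,10.537,2.158]}
{"k":5,"q":[-0.652,0.709,-0.578,0.814],"\u03b8\u0307":[-3.433,-3.85,-1.639,5.269],"eef":[0.259,1.02,0.187],"trq":[12.011,-19.178,10.01,2.001]}
{"k":6,"q":[-0.687,0.671,-0.594,0.869],"\u03b8\u0307":[-3.576,-3.899,-1.443,5.552],"eef":[0.254,1.011,0.185],"trq":[12.801,-18.218,9.539,1.914]}
{"k":7,"q":[-0.723,0.632,-0.607,0.925],"\u03b8\u0307":[-3.641,-3.856,-1.212,5.713],"eef":[0.248,1.001,0.183],"trq":[13.476,-17.467,9.139,1.859]}
{"k":8,"q":[-0.759,0.594,-0.618,0.982],"\u03b8\u0307":[-3.651,-3.757,-0.973,5.789],"eef":[0.242,0.99,0.181],"trq":[14.044,-16.889,8.81,1.811]}
{"k":9,"q":[-0.795,0.557,-0.626,1.04],"\u03b8\u0307":[-3.622,-3.624,-0.739,5.806],"eef":[0.235,0.979,0.179],"trq":[14.514,-16.448,8.545,1.758]}
{"k":10,"q":[-0.831,0.521,-0.633,1.098],"\u03b8\u0307":[-3.565,-3.472,-0.519,5.784],"eef":[0.229,0.966,0.177],"trq":[14.898,-16.111,8.333,1.692]}
{"k":11,"q":[-0.867,0.487,-0.637,1.156],"\u03b8\u0307":[-3.489,-3.313,-0.318,5.734],"eef":[0.222,0.954,0.176],"trq":[15.208,-15.852,8.163,1.61]}
{"k":12,"q":[-0.901,0.455,-0.639,1.213],"\u03b8\u0307":[-3.397,-3.152,-0.138,5.666],"eef":[0.215,0.941,0.174],"trq":[15.453,-15.651,8.025,1.511]}
{"k":13,"q":[-0.935,0.424,-0.64,1.269],"\u03b8\u0307":[-3.294,-2.995,0.019,5.585],"eef":[0.208,0.927,0.172],"trq":[15.647,-15.495,7.915,1.397]}
{"k":14,"q":[-0.967,0.395,-0.639,1.324],"\u03b8\u0307":[-3.183,-2.852,0.139,5.49],"eef":[0.201,0.914,0.171],"trq":[15.816,-15.383,7.839,1.271]}
{"k":15,"q":[-0.998,0.367,-0.637,1.379],"\u03b8\u0307":[-3.066,-2.715,0.241,5.392],"eef":[0.195,0.899,0.169],"trq":[15.937,-15.283,7.768,1.133]}
{"k":16,"q":[-1.028,0.341,-0.634,1.432],"\u03b8\u0307":[-2.943,-2.583,0.325,5.292],"eef":[0.188,0.885,0.167],"trq":[16.014,-15.189,7.698,0.985]}
{"k":17,"q":[-1.057,0.316,-0.631,1.485],"\u03b8\u0307":[-2.816,-2.458,0.392,5.191],"eef":[0.181,0.871,0.165],"trq":[16.055,-15.095,7.625,0.831]}
{"k":18,"q":[-1.084,0.292,-0.626,1.536],"\u03b8\u0307":[-2.686,-2.339,0.442,5.091],"eef":[0.175,0.856,0.162],"trq":[16.062,-14.997,7.548,0.673]}
{"k":19,"q":[-1.111,0.269,-0.622,1.586],"\u03b8\u0307":[-2.553,-2.227,0.476,4.992],"eef":[0.168,0.841,0.16],"trq":[16.041,-14.892,7.465,0.513]}
{"k":20,"q":[-1.136,0.247,-0.617,1.636],"\u03b8\u0307":[-2.418,-2.121,0.495,4.894],"eef":[0.162,0.826,0.158],"trq":[15.994,-14.778,7.374,0.354]}
{"k":21,"q":[-1.159,0.226,-0.612,1.684],"\u03b8\u0307":[-2.28,-2.022,0.498,4.798],"eef":[0.156,0.81,0.156],"trq":[15.923,-14.652,7.275,0.198]}
{"k":22,"q":[-1.181,0.207,-0.607,1.732],"\u03b8\u0307":[-2.142,-1.928,0.488,4.704],"eef":[0.149,0.795,0.153],"trq":[15.829,-14.514,7.168,0.045]}
{"k":23,"q":[-1.202,0.188,-0.602,1.778],"\u03b8\u0307":[-2.001,-1.84,0.465,4.611],"eef":[0.143,0.78,0.151],"trq":[15.714,-14.363,7.051,-0.101]}
{"k":24,"q":[-1.221,0.17,-0.598,1.824],"\u03b8\u0307":[-1.86,-1.756,0.429,4.521],"eef":[0.138,0.764,0.148],"trq":[15.579,-14.196,6.925,-0.241]}
{"k":25,"q":[-1.239,0.153,-0.594,1.869],"\u03b8\u0307":[-1.718,-1.676,0.381,4.432],"eef":[0.132,0.749,0.146],"trq":[15.423,-14.013,6.789,-0.372]}
{"k":26,"q":[-1.255,0.136,-0.59,1.913],"\u03b8\u0307":[-1.575,-1.599,0.324,4.346],"eef":[0.126,0.733,0.144],"trq":[15.247,-13.813,6.644,-0.494]}
{"k":27,"q":[-1.27,0.121,-0.587,1.956],"\u03b8\u0307":[-1.432,-1.525,0.256,4.261],"eef":[0.12,0.717,0.141],"trq":[15.049,-13.596,6.489,-0.606]}
{"k":28,"q":[-1.284,0.106,-0.585,1.998],"\u03b8\u0307":[-1.289,-1.453,0.181,4.179],"eef":[0.115,0.702,0.139],"trq":[14.83,-13.359,6.325,-0.708]}
{"k":29,"q":[-1.296,0.092,-0.584,2.039],"\u03b8\u0307":[-1.146,-1.381,0.099,4.098],"eef":[0.109,0.686,0.137],"trq":[14.589,-13.102,6.151,-0.8]}
{"k":30,"q":[-1.307,0.078,-0.583,2.08],"\u03b8\u0307":[-1.003,-1.309,0.013,4.019],"eef":[0.104,0.671,0.135],"trq":[14.324,-12.824,5.966,-0.881]}
{"k":31,"q":[-1.316,0.066,-0.584,2.12],"\u03b8\u0307":[-0.859,-1.222,-0.052,3.951],"eef":[0.098,0.655,0.133],"trq":[14.013,-12.506,5.748,-0.956]}
{"k":32,"q":[-1.324,0.054,-0.584,2.159],"\u03b8\u0307":[-0.715,-1.133,-0.12,3.883],"eef":[0.093,0.64,0.132],"trq":[13.687,-12.175,5.525,-1.02]}
{"k":33,"q":[-1.331,0.043,-0.586,2.197],"\u03b8\u0307":[-0.573,-1.047,-0.199,3.814],"eef":[0.088,0.625,0.13]}
{"summary": "final eef position (m): 0.088 0.625 0.130"}


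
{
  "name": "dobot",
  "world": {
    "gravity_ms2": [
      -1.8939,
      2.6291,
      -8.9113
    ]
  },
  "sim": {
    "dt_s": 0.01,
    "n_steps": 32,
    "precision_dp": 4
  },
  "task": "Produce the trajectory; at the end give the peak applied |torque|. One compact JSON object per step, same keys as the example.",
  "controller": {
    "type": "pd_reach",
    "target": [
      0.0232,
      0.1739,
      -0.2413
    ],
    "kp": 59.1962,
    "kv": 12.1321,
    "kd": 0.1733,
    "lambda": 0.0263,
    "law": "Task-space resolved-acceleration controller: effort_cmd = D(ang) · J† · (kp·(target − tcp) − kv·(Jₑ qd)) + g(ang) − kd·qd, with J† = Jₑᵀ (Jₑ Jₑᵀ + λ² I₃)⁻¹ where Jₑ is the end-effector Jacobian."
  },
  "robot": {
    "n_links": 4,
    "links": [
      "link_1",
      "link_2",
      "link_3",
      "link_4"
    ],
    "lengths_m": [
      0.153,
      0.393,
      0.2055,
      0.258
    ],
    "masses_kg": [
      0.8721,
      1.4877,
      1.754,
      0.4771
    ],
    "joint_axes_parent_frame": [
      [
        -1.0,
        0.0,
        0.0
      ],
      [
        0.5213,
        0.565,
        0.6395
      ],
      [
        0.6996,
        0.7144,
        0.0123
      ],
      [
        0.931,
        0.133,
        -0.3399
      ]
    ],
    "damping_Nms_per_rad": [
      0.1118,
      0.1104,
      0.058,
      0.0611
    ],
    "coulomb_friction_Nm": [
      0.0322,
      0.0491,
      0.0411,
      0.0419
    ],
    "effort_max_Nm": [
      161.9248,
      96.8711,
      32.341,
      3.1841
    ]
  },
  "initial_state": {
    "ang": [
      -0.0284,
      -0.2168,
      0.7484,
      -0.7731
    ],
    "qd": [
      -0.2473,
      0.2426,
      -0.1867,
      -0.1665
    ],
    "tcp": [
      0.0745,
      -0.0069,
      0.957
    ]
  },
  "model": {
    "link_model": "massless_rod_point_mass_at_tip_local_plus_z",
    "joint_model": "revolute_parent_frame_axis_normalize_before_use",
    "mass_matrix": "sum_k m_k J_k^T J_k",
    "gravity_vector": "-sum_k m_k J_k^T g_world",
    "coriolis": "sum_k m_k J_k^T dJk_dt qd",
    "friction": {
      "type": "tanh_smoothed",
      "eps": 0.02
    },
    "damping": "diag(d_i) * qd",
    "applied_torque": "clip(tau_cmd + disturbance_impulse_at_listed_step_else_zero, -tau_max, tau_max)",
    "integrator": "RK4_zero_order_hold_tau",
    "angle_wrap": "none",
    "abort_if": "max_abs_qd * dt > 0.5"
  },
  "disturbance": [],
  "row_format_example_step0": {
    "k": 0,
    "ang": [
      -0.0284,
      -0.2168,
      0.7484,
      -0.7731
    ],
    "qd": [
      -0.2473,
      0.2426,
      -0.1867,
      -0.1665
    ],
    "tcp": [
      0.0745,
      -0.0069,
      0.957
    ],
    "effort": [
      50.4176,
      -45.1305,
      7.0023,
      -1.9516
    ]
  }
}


{"k":1,"ang":[-0.0302,-0.2269,0.7757,-0.796],"qd":[-0.1023,-2.2203,5.5592,-4.3093],"tcp":[0.0748,-0.0086,0.9538],"effort":[48.5114,-40.3379,5.1427,-0.9708]}
{"k":2,"ang":[-0.0302,-0.2583,0.8525,-0.8508],"qd":[0.0974,-4.0132,9.6729,-6.5172],"tcp":[0.0746,-0.0097,0.945],"effort":[57.2707,-40.0693,3.1779,-0.4286]}
{"k":3,"ang":[-0.0277,-0.3049,0.9638,-0.9192],"qd":[0.4079,-5.2419,12.4611,-7.0164],"tcp":[0.0735,-0.0111,0.9317],"effort":[67.9824,-41.0622,1.6028,-0.2044]}
{"k":4,"ang":[-0.0215,-0.3616,1.0979,-0.9859],"qd":[0.82,-6.0614,14.243,-6.2175],"tcp":[0.0715,-0.013,0.9145],"effort":[74.6664,-40.8138,0.6598,-0.1807]}
{"k":5,"ang":[-0.011,-0.425,1.2458,-1.0402],"qd":[1.2935,-6.6013,15.2428,-4.5466],"tcp":[0.0686,-0.0154,0.8939],"effort":[74.5103,-37.8881,0.2525,-0.2719]}
{"k":6,"ang":[0.0044,-0.4927,1.4004,-1.0752],"qd":[1.7835,-6.9466,15.5955,-2.3835],"tcp":[0.065,-0.0179,0.8698],"effort":[67.5383,-32.1213,0.0682,-0.4238]}
{"k":7,"ang":[0.0246,-0.5632,1.5557,-1.0876],"qd":[2.2561,-7.1476,15.3998,-0.0464],"tcp":[0.0606,-0.0201,0.8421],"effort":[55.7005,-24.3948,-0.2102,-0.6058]}
{"k":8,"ang":[0.0493,-0.635,1.7067,-1.0771],"qd":[2.6951,-7.2313,14.7677,2.1756],"tcp":[0.0553,-0.0216,0.811],"effort":[41.395,-15.8956,-0.7297,-0.7861]}
{"k":9,"ang":[0.0783,-0.7072,1.8497,-1.0455],"qd":[3.1027,-7.2089,13.8032,4.1567],"tcp":[0.0491,-0.0217,0.7765],"effort":[26.8592,-7.767,-1.4919,-0.9728]}
{"k":10,"ang":[0.1112,-0.7786,1.9818,-0.9957],"qd":[3.494,-7.0776,12.6189,5.8144],"tcp":[0.0421,-0.02,0.7392],"effort":[13.4248,-0.6526,-2.3871,-1.1621]}
{"k":11,"ang":[0.148,-0.8482,2.1015,-0.9311],"qd":[3.8899,-6.8214,11.3173,7.1171],"tcp":[0.0344,-0.0162,0.6998],"effort":[1.7466,5.1744,-3.2838,-1.3448]}
{"k":12,"ang":[0.1889,-0.9145,2.208,-0.8551],"qd":[4.312,-6.4169,9.9807,8.0784],"tcp":[0.0266,-0.0103,0.6591],"effort":[-7.9395,9.6668,-4.0819,-1.5104]}
{"k":13,"ang":[0.2342,-0.9759,2.3012,-0.7711],"qd":[4.7781,-5.8398,8.6694,8.74],"tcp":[0.0191,-0.0022,0.6179],"effort":[-15.6498,12.9103,-4.7288,-1.649]}
{"k":14,"ang":[0.2844,-1.0307,2.3816,-0.6816],"qd":[5.2977,-5.074,7.4242,9.153],"tcp":[0.0126,0.0077,0.577],"effort":[-21.5563,15.0694,-5.2141,-1.7534]}
{"k":15,"ang":[0.3401,-1.0769,2.4501,-0.5891],"qd":[5.867,-4.1217,6.2725,9.3588],"tcp":[0.0074,0.0191,0.537],"effort":[-25.9259,16.3532,-5.5527,-1.8184]}
{"k":16,"ang":[0.4016,-1.1128,2.5075,-0.4954],"qd":[6.4669,-3.0095,5.2325,9.3807],"tcp":[0.0038,0.0316,0.4982],"effort":[-29.0648,16.9859,-5.7669,-1.8397]}
{"k":17,"ang":[0.4692,-1.137,2.5552,-0.4024],"qd":[7.0663,-1.7864,4.3149,9.2286],"tcp":[0.0017,0.0447,0.4609],"effort":[-31.2637,17.1747,-5.873,-1.8148]}
{"k":18,"ang":[0.5427,-1.1486,2.5943,-0.3117],"qd":[7.6309,-0.5137,3.5206,8.9125],"tcp":[0.001,0.058,0.4253],"effort":[-32.7558,17.0836,-5.8774,-1.7444]}
{"k":19,"ang":[0.6214,-1.1476,2.6261,-0.2248],"qd":[8.1216,0.7308,2.8452,8.444],"tcp":[0.0014,0.0713,0.3915],"effort":[-33.6951,16.8291,-5.7721,-1.6317]}
{"k":20,"ang":[0.7046,-1.1345,2.6516,-0.1432],"qd":[8.5219,1.9038,2.2711,7.8652],"tcp":[0.0024,0.0842,0.3597],"effort":[-34.159,16.451,-5.5556,-1.4881]}
{"k":21,"ang":[0.7914,-1.1102,2.6719,-0.0678],"qd":[8.8155,2.9574,1.7828,7.2142],"tcp":[0.0038,0.0965,0.3298],"effort":[-34.1658,15.9544,-5.2221,-1.3253]}
{"k":22,"ang":[0.8804,-1.0761,2.6876,0.0009],"qd":[8.9875,3.8441,1.369,6.5251],"tcp":[0.0053,0.1081,0.3019],"effort":[-33.6783,15.3118,-4.7671,-1.1554]}
{"k":23,"ang":[0.9706,-1.0342,2.6995,0.0626],"qd":[9.0302,4.5255,1.0227,5.8282],"tcp":[0.0067,0.1188,0.276],"effort":[-32.635,14.4813,-4.1955,-0.9894]}
{"k":24,"ang":[1.0606,-0.9865,2.7083,0.1175],"qd":[8.9493,4.9849,0.7394,5.1501],"tcp":[0.0078,0.1285,0.2521],"effort":[-31.0022,13.4359,-3.5288,-0.8371]}
{"k":25,"ang":[1.1492,-0.9353,2.7146,0.1658],"qd":[8.7672,5.2353,0.5136,4.5143],"tcp":[0.0087,0.1373,0.2302],"effort":[-28.8236,12.1889,-2.8056,-0.705]}
{"k":26,"ang":[1.2357,-0.8824,2.7188,0.208],"qd":[8.5191,5.3154,0.337,3.9384],"tcp":[0.0093,0.1452,0.21],"effort":[-26.2299,10.7979,-2.0728,-0.5963]}
{"k":27,"ang":[1.3195,-0.8294,2.7215,0.2448],"qd":[8.2419,5.2741,0.1992,3.4325],"tcp":[0.0098,0.1522,0.1915],"effort":[-23.4034,9.3469,-1.3724,-0.5107]}
{"k":28,"ang":[1.4006,-0.7772,2.7229,0.2769],"qd":[7.9661,5.1561,0.0891,2.9993],"tcp":[0.0101,0.1584,0.1744],"effort":[-20.5277,7.9203,-0.7338,-0.4456]}
{"k":29,"ang":[1.479,-0.7265,2.7234,0.305],"qd":[7.7115,4.9948,-0.0027,2.6347],"tcp":[0.0104,0.1639,0.1585],"effort":[-17.7531,6.5856,-0.1722,-0.3972]}
{"k":30,"ang":[1.555,-0.6774,2.723,0.3297],"qd":[7.4876,4.8111,-0.0793,2.326],"tcp":[0.0107,0.1688,0.1436],"effort":[-15.1798,5.3828,0.3039,-0.3605]}
{"k":31,"ang":[1.6289,-0.6303,2.7218,0.3517],"qd":[7.2996,4.6193,-0.1541,2.0765],"tcp":[0.011,0.1733,0.1296],"effort":[-12.8889,4.348,0.7045,-0.3341]}
{"k":32,"ang":[1.7011,-0.5851,2.7199,0.3714],"qd":[7.1463,4.4259,-0.2323,1.8809],"tcp":[0.0114,0.1772,0.1162]}
{"summary": "max |effort| (N\u00b7m): 74.6664"}


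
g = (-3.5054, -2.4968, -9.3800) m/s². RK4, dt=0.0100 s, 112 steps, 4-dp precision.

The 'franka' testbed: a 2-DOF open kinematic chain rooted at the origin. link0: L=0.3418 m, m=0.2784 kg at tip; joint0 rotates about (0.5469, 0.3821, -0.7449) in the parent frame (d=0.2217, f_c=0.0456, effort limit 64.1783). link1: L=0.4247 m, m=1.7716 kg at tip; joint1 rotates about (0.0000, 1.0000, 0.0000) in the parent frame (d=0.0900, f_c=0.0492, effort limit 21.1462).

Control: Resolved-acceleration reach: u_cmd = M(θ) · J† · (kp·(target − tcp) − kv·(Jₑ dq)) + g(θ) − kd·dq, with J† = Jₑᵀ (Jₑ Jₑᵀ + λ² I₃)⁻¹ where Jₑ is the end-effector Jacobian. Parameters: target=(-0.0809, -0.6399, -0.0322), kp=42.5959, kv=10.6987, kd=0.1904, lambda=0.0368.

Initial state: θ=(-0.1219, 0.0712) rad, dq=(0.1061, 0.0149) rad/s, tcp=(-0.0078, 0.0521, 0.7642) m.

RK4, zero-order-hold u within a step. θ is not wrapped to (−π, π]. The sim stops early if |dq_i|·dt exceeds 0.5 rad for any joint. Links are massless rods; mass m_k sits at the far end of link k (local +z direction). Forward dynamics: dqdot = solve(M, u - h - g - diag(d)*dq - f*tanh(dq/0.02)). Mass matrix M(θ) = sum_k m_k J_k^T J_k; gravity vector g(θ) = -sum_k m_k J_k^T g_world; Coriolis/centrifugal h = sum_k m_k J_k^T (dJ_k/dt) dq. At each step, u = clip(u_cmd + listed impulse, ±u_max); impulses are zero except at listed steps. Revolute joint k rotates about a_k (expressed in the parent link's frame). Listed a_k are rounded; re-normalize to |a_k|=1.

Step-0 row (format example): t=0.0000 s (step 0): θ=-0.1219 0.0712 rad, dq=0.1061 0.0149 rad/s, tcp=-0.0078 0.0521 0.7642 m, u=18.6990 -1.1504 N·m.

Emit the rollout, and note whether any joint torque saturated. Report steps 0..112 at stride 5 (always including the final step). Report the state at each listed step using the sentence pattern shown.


t=0.0500 s (step 5): θ=-0.0537 0.0177 rad, dq=2.4506 -1.9465 rad/s, tcp=-0.0087 0.0225 0.7661 m, u=10.5787 0.8360 N·m.
t=0.1000 s (step 10): θ=0.1131 -0.1071 rad, dq=4.1861 -2.9263 rad/s, tcp=-0.0142 -0.0448 0.7640 m, u=5.4979 1.6799 N·m.
t=0.1500 s (step 15): θ=0.3620 -0.2634 rad, dq=5.7481 -3.2150 rad/s, tcp=-0.0237 -0.1318 0.7480 m, u=1.8244 1.6216 N·m.
t=0.2000 s (step 20): θ=0.6812 -0.4156 rad, dq=6.8985 -2.7304 rad/s, tcp=-0.0353 -0.2255 0.7146 m, u=-1.0974 0.5132 N·m.
t=0.2500 s (step 25): θ=1.0317 -0.5217 rad, dq=6.8667 -1.3872 rad/s, tcp=-0.0474 -0.3178 0.6676 m, u=-3.4916 -1.6654 N·m.
t=0.3000 s (step 30): θ=1.3440 -0.5471 rad, dq=5.4616 0.3711 rad/s, tcp=-0.0611 -0.4063 0.6135 m, u=-5.5815 -4.2252 N·m.
t=0.3500 s (step 35): θ=1.5711 -0.4905 rad, dq=3.6441 1.8033 rad/s, tcp=-0.0780 -0.4886 0.5554 m, u=-7.4830 -6.2878 N·m.
t=0.4000 s (step 40): θ=1.7152 -0.3773 rad, dq=2.2139 2.6273 rad/s, tcp=-0.0958 -0.5606 0.4936 m, u=-9.0780 -7.6177 N·m.
t=0.4500 s (step 45): θ=1.8013 -0.2361 rad, dq=1.3093 2.9533 rad/s, tcp=-0.1108 -0.6192 0.4287 m, u=-10.2773 -8.4028 N·m.
t=0.5000 s (step 50): θ=1.8522 -0.0869 rad, dq=0.7751 2.9771 rad/s, tcp=-0.1212 -0.6635 0.3626 m, u=-11.0816 -8.8513 N·m.
t=0.5500 s (step 55): θ=1.8824 0.0588 rad, dq=0.4594 2.8324 rad/s, tcp=-0.1270 -0.6943 0.2980 m, u=-11.5356 -9.0588 N·m.
t=0.6000 s (step 60): θ=1.9002 0.1948 rad, dq=0.2680 2.5954 rad/s, tcp=-0.1288 -0.7134 0.2376 m, u=-11.7027 -9.0632 N·m.
t=0.6500 s (step 65): θ=1.9104 0.3176 rad, dq=0.1482 2.3116 rad/s, tcp=-0.1275 -0.7233 0.1832 m, u=-11.6534 -8.8949 N·m.
t=0.7000 s (step 70): θ=1.9157 0.4257 rad, dq=0.0709 2.0112 rad/s, tcp=-0.1243 -0.7264 0.1359 m, u=-11.4572 -8.5927 N·m.
t=0.7500 s (step 75): θ=1.9179 0.5188 rad, dq=0.0199 1.7148 rad/s, tcp=-0.1199 -0.7251 0.0961 m, u=-11.1774 -8.2023 N·m.
t=0.8000 s (step 80): θ=1.9181 0.5975 rad, dq=-0.0113 1.4350 rad/s, tcp=-0.1149 -0.7211 0.0632 m, u=-10.8805 -7.7682 N·m.
t=0.8500 s (step 85): θ=1.9170 0.6628 rad, dq=-0.0298 1.1813 rad/s, tcp=-0.1100 -0.7160 0.0367 m, u=-10.5950 -7.3284 N·m.
t=0.9000 s (step 90): θ=1.9152 0.7162 rad, dq=-0.0416 0.9597 rad/s, tcp=-0.1053 -0.7105 0.0157 m, u=-10.3253 -6.9104 N·m.
t=0.9500 s (step 95): θ=1.9129 0.7593 rad, dq=-0.0486 0.7706 rad/s, tcp=-0.1009 -0.7054 -0.0008 m, u=-10.0838 -6.5312 N·m.
t=1.0000 s (step 100): θ=1.9104 0.7938 rad, dq=-0.0518 0.6124 rad/s, tcp=-0.0971 -0.7008 -0.0135 m, u=-9.8776 -6.1995 N·m.
t=1.0500 s (step 105): θ=1.9078 0.8210 rad, dq=-0.0520 0.4822 rad/s, tcp=-0.0936 -0.6969 -0.0232 m, u=-9.7084 -5.9175 N·m.
t=1.1000 s (step 110): θ=1.9052 0.8424 rad, dq=-0.0500 0.3765 rad/s, tcp=-0.0906 -0.6938 -0.0306 m, u=-9.5741 -5.6833 N·m.
t=1.1200 s (step 112): θ=1.9042 0.8496 rad, dq=-0.0488 0.3403 rad/s, tcp=-0.0896 -0.6927 -0.0330 m.
any joint saturated: no


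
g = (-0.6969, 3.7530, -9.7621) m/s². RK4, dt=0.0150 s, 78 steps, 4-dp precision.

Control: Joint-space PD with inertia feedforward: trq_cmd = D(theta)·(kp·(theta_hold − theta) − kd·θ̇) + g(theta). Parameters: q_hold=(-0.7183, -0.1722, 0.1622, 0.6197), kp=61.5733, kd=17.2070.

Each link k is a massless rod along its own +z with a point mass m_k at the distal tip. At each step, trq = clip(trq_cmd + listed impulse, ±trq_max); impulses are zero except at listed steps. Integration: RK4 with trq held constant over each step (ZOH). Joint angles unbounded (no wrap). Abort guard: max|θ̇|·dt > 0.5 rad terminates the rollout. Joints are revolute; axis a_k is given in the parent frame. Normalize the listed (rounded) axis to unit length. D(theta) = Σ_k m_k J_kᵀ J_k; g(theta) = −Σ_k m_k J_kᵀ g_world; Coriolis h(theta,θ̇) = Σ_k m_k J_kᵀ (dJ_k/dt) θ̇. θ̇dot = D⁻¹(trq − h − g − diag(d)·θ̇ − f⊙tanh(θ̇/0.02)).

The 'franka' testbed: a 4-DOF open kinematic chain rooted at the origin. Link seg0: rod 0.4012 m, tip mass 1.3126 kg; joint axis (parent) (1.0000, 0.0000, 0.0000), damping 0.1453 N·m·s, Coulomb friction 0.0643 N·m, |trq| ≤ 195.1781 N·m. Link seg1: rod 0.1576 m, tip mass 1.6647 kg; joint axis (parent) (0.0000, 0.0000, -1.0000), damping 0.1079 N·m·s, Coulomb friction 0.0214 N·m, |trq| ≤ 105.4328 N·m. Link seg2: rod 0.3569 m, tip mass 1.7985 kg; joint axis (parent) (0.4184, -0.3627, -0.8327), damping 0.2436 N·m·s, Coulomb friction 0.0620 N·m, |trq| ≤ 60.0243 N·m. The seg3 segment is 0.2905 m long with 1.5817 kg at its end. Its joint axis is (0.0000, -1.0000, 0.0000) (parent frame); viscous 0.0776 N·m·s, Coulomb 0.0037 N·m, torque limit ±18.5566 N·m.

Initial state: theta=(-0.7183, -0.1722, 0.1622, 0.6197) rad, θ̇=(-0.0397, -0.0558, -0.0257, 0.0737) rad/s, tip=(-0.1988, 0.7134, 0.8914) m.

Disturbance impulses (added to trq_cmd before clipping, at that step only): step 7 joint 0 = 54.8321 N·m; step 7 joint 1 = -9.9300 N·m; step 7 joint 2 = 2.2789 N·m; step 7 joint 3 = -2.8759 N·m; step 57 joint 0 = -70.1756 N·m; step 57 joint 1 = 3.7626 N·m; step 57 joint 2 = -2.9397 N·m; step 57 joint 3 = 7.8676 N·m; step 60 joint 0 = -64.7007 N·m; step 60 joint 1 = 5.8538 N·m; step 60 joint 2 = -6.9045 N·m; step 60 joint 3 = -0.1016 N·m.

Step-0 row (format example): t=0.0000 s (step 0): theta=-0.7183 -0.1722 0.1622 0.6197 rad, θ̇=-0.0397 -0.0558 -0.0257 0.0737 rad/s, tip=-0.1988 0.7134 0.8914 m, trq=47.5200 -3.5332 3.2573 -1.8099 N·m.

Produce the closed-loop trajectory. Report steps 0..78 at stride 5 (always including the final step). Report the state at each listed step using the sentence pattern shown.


t=0.0750 s (step 5): theta=-0.7197 -0.1731 0.1618 0.6218 rad, θ̇=-0.0053 0.0023 0.0000 0.0056 rad/s, tip=-0.1992 0.7143 0.8903 m, trq=45.5605 -3.3801 3.0769 -1.7278 N·m.
t=0.1500 s (step 10): theta=-0.7195 -0.2352 0.1615 0.6219 rad, θ̇=0.0175 -0.9871 -0.0118 0.0019 rad/s, tip=-0.1957 0.7050 0.8984 m, trq=35.8995 -1.7364 2.8856 -1.1056 N·m.
t=0.2250 s (step 15): theta=-0.7184 -0.2601 0.1611 0.6212 rad, θ̇=0.0089 0.0493 0.0018 -0.0119 rad/s, tip=-0.1938 0.7004 0.9025 m, trq=42.2827 -2.8381 3.3291 -1.3143 N·m.
t=0.3000 s (step 20): theta=-0.7182 -0.2496 0.1615 0.6210 rad, θ̇=-0.0034 0.1875 0.0052 0.0036 rad/s, tip=-0.1945 0.7018 0.9013 m, trq=44.2565 -3.1379 3.3939 -1.4398 N·m.
t=0.3750 s (step 25): theta=-0.7186 -0.2355 0.1618 0.6214 rad, θ̇=-0.0056 0.1794 0.0049 0.0066 rad/s, tip=-0.1956 0.7041 0.8992 m, trq=44.8105 -3.2321 3.3507 -1.5124 N·m.
t=0.4500 s (step 30): theta=-0.7190 -0.2233 0.1621 0.6219 rad, θ̇=-0.0047 0.1446 0.0041 0.0046 rad/s, tip=-0.1965 0.7062 0.8973 m, trq=44.9303 -3.2629 3.2909 -1.5570 N·m.
t=0.5250 s (step 35): theta=-0.7193 -0.2137 0.1624 0.6221 rad, θ̇=-0.0032 0.1110 0.0033 0.0019 rad/s, tip=-0.1972 0.7078 0.8958 m, trq=44.9265 -3.2734 3.2381 -1.5866 N·m.
t=0.6000 s (step 40): theta=-0.7195 -0.2064 0.1626 0.6222 rad, θ̇=-0.0020 0.0839 0.0027 -0.0002 rad/s, tip=-0.1976 0.7090 0.8947 m, trq=44.8947 -3.2772 3.1962 -1.6076 N·m.
t=0.6750 s (step 45): theta=-0.7196 -0.2010 0.1628 0.6221 rad, θ̇=-0.0011 0.0631 0.0022 -0.0015 rad/s, tip=-0.1980 0.7099 0.8940 m, trq=44.8626 -3.2787 3.1642 -1.6231 N·m.
t=0.7500 s (step 50): theta=-0.7197 -0.1968 0.1629 0.6220 rad, θ̇=-0.0005 0.0477 0.0019 -0.0021 rad/s, tip=-0.1982 0.7106 0.8934 m, trq=44.8366 -3.2796 3.1400 -1.6348 N·m.
t=0.8250 s (step 55): theta=-0.7197 -0.1937 0.1630 0.6218 rad, θ̇=-0.0001 0.0366 0.0016 -0.0025 rad/s, tip=-0.1984 0.7111 0.8930 m, trq=44.8171 -3.2804 3.1216 -1.6437 N·m.
t=0.9000 s (step 60): theta=-0.7318 -0.2402 0.1640 0.6562 rad, θ̇=-0.1966 -0.6641 -0.0062 0.5916 rad/s, tip=-0.2035 0.7103 0.8860 m, trq=-8.3934 1.7327 -3.0844 -2.8358 N·m.
t=0.9750 s (step 65): theta=-0.7467 -0.2547 0.1641 0.6746 rad, θ̇=-0.0470 0.0976 0.0001 -0.0076 rad/s, tip=-0.2066 0.7187 0.8748 m, trq=54.5216 -4.2631 4.1303 -1.7439 N·m.
t=1.0500 s (step 70): theta=-0.7452 -0.2432 0.1642 0.6678 rad, θ̇=0.0605 0.1742 0.0037 -0.1361 rad/s, tip=-0.2059 0.7201 0.8752 m, trq=47.1285 -3.5890 3.4345 -1.5515 N·m.
t=1.1250 s (step 75): theta=-0.7399 -0.2308 0.1645 0.6573 rad, θ̇=0.0727 0.1513 0.0029 -0.1365 rad/s, tip=-0.2044 0.7187 0.8787 m, trq=44.9388 -3.3662 3.2099 -1.5277 N·m.
t=1.1700 s (step 78): theta=-0.7367 -0.2244 0.1646 0.6515 rad, θ̇=0.0668 0.1309 0.0026 -0.1218 rad/s, tip=-0.2036 0.7177 0.8809 m.


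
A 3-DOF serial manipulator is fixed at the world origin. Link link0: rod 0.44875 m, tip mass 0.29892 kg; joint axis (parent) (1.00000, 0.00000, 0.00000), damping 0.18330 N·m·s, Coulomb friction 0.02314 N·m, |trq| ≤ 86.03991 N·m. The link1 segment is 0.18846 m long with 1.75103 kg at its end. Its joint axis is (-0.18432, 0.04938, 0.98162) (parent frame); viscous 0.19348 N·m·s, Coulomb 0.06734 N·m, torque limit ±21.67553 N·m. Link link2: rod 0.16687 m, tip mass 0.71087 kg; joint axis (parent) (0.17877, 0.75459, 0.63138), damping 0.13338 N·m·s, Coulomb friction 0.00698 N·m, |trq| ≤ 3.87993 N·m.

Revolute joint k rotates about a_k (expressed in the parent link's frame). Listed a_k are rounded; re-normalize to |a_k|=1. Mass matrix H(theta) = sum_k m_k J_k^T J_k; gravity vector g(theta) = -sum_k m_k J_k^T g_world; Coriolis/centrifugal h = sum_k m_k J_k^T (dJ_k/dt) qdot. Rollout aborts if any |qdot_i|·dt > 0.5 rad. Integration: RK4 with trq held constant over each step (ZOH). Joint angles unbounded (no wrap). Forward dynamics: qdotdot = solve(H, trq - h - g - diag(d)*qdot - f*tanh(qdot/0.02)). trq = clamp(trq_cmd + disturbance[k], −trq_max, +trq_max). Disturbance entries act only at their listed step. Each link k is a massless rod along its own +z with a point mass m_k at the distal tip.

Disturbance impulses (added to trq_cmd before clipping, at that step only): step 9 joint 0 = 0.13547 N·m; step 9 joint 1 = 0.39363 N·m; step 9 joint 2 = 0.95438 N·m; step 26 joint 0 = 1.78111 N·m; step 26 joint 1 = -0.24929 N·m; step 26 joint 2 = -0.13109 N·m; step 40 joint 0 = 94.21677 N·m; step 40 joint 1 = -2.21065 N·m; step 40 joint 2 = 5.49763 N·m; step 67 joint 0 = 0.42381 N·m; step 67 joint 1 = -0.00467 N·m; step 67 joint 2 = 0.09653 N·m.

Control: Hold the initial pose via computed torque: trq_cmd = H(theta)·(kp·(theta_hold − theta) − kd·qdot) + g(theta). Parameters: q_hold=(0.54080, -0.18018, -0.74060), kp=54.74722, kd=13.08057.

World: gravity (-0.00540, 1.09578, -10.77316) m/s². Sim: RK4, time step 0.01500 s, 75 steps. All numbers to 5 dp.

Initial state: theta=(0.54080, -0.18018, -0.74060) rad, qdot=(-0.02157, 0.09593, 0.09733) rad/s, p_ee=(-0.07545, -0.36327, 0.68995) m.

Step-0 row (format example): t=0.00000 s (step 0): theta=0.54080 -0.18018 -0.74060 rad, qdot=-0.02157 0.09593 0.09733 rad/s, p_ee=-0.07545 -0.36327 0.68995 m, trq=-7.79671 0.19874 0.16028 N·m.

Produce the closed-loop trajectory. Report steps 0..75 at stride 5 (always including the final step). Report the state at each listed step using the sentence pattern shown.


t=0.07500 s (step 5): theta=0.53979 -0.18283 -0.73816 rad, qdot=0.00061 0.19575 -0.01777 rad/s, p_ee=-0.07522 -0.36282 0.69037 m, trq=-7.95854 0.20193 0.16394 N·m.
t=0.15000 s (step 10): theta=0.53951 -0.17317 -0.72875 rad, qdot=-0.02464 1.06598 1.24627 rad/s, p_ee=-0.07486 -0.36376 0.69046 m, trq=-8.07041 0.17061 -0.01445 N·m.
t=0.22500 s (step 15): theta=0.53833 -0.17046 -0.69316 rad, qdot=0.01016 0.28095 0.01807 rad/s, p_ee=-0.07248 -0.36685 0.69117 m, trq=-8.10823 0.21515 0.11417 N·m.
t=0.30000 s (step 20): theta=0.53859 -0.17365 -0.69581 rad, qdot=0.01361 0.27411 -0.09435 rad/s, p_ee=-0.07259 -0.36673 0.69108 m, trq=-8.11048 0.21594 0.12996 N·m.
t=0.37500 s (step 25): theta=0.53889 -0.17676 -0.70107 rad, qdot=0.01232 0.26203 -0.09423 rad/s, p_ee=-0.07289 -0.36634 0.69096 m, trq=-8.10857 0.21497 0.13409 N·m.
t=0.45000 s (step 30): theta=0.54021 -0.18614 -0.71483 rad, qdot=0.00929 -0.24691 -0.10075 rad/s, p_ee=-0.07360 -0.36568 0.69045 m, trq=-8.34003 0.23145 0.13934 N·m.
t=0.52500 s (step 35): theta=0.54086 -0.18418 -0.71970 rad, qdot=-0.00410 -0.23044 -0.01859 rad/s, p_ee=-0.07398 -0.36560 0.69015 m, trq=-8.21027 0.22545 0.13946 N·m.
t=0.60000 s (step 40): theta=0.54094 -0.18206 -0.72236 rad, qdot=-0.00778 -0.22546 -0.01191 rad/s, p_ee=-0.07421 -0.36538 0.69008 m, trq=86.03991 -1.98802 3.87993 N·m.
t=0.67500 s (step 45): theta=0.59525 -0.17960 -0.73522 rad, qdot=0.40983 0.17743 -0.02596 rad/s, p_ee=-0.07512 -0.40089 0.66917 m, trq=-19.03361 0.47482 -0.32148 N·m.
t=0.75000 s (step 50): theta=0.60631 -0.18243 -0.73512 rad, qdot=-0.03422 0.19994 -0.02507 rad/s, p_ee=-0.07504 -0.40825 0.66472 m, trq=-12.96105 0.32716 -0.06116 N·m.
t=0.82500 s (step 55): theta=0.59669 -0.18417 -0.73579 rad, qdot=-0.17855 0.20469 -0.03045 rad/s, p_ee=-0.07504 -0.40175 0.66864 m, trq=-9.88449 0.25180 0.07410 N·m.
t=0.90000 s (step 60): theta=0.58188 -0.18570 -0.73649 rad, qdot=-0.19097 0.20485 -0.02896 rad/s, p_ee=-0.07504 -0.39171 0.67453 m, trq=-8.45806 0.21652 0.13762 N·m.
t=0.97500 s (step 65): theta=0.56830 -0.18718 -0.73711 rad, qdot=-0.15487 0.20416 -0.02801 rad/s, p_ee=-0.07504 -0.38244 0.67979 m, trq=-7.89604 0.20240 0.16339 N·m.
t=1.05000 s (step 70): theta=0.55799 -0.18851 -0.73508 rad, qdot=-0.10710 0.20856 0.00087 rad/s, p_ee=-0.07487 -0.37562 0.68373 m, trq=-7.81566 0.20046 0.16187 N·m.
t=1.12500 s (step 75): theta=0.55097 -0.18997 -0.73514 rad, qdot=-0.06919 0.20696 -0.02953 rad/s, p_ee=-0.07484 -0.37079 0.68637 m.


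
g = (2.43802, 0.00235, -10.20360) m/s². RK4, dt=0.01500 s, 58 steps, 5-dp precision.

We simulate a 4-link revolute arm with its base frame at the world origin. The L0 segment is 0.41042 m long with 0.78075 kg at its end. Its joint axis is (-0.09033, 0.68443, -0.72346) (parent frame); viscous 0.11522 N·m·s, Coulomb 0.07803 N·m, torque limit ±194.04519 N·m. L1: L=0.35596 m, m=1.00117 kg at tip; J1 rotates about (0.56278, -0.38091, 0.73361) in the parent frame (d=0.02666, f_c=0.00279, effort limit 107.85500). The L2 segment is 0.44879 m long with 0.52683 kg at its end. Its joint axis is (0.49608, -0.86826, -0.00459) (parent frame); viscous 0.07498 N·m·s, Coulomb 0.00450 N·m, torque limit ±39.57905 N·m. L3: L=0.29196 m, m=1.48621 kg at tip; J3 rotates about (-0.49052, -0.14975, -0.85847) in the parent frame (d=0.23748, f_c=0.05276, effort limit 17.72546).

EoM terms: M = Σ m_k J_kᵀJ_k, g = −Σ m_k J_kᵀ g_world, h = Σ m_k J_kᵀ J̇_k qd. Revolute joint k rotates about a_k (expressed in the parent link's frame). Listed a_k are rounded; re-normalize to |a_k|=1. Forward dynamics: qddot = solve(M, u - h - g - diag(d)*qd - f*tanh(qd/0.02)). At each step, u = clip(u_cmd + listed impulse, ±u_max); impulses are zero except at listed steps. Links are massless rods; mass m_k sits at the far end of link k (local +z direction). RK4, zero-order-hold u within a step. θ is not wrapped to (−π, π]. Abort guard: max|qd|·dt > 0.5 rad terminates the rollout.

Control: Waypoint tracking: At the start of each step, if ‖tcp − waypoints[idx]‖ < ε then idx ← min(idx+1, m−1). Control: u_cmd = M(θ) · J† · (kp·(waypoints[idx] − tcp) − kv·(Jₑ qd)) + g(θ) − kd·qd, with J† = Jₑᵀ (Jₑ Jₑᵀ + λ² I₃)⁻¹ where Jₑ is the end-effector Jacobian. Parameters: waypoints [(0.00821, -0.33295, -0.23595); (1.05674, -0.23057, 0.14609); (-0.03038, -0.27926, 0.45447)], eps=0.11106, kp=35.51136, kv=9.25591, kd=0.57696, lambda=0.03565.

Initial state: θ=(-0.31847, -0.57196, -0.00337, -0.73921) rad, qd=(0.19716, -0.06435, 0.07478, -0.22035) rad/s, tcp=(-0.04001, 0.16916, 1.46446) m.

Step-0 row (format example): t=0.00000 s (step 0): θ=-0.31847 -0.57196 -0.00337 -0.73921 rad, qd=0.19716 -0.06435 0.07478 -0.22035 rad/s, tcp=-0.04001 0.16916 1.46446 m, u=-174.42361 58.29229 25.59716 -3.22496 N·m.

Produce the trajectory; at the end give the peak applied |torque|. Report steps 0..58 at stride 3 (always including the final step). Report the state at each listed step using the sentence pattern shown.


t=0.04500 s (step 3): θ=-0.51835 -0.47476 -0.37075 -0.95595 rad, qd=-6.18473 6.97208 -13.63203 -7.36533 rad/s, tcp=-0.03930 0.16595 1.41218 m, u=-50.89311 21.43709 13.63795 0.13730 N·m.
t=0.09000 s (step 6): θ=-0.71138 -0.05314 -0.86252 -1.54496 rad, qd=-2.57315 9.47360 -8.03812 -13.08947 rad/s, tcp=-0.09198 0.18452 1.25435 m, u=24.07991 -1.68928 14.51279 4.99044 N·m.
t=0.13500 s (step 9): θ=-0.79154 0.30259 -1.17703 -1.90412 rad, qd=-1.38056 6.04526 -5.85894 -5.40198 rad/s, tcp=-0.19274 0.23653 1.10375 m, u=36.14256 -12.27422 13.75759 2.97388 N·m.
t=0.18000 s (step 12): θ=-0.85885 0.48331 -1.39645 -2.10316 rad, qd=-1.80115 1.97629 -4.01689 -3.65274 rad/s, tcp=-0.27307 0.26588 0.97352 m, u=19.77275 -15.16419 6.74774 2.32316 N·m.
t=0.22500 s (step 15): θ=-1.01141 0.39953 -1.53744 -2.21532 rad, qd=-5.97772 -7.20670 -2.08762 -1.46671 rad/s, tcp=-0.31758 0.27591 0.85210 m, u=-18.85635 -11.13308 -3.10794 0.72968 N·m.
t=0.27000 s (step 18): θ=-1.36318 -0.03448 -1.64331 -2.25952 rad, qd=-8.05041 -8.66599 -3.35989 -0.86807 rad/s, tcp=-0.31356 0.22979 0.72063 m, u=10.33052 0.91203 3.62485 1.34068 N·m.
t=0.31500 s (step 21): θ=-1.68178 -0.29609 -1.83245 -2.30610 rad, qd=-6.22845 -3.44631 -4.72995 -1.18593 rad/s, tcp=-0.28232 0.14575 0.58282 m, u=15.25002 -1.21132 9.86233 2.65586 N·m.
t=0.36000 s (step 24): θ=-1.93637 -0.38305 -2.04824 -2.36914 rad, qd=-5.18753 -0.66640 -4.74567 -1.60975 rad/s, tcp=-0.24404 0.06639 0.45049 m, u=15.08919 -2.35696 12.88683 3.56868 N·m.
t=0.40500 s (step 27): θ=-2.15628 -0.37160 -2.25196 -2.45174 rad, qd=-4.65452 1.06318 -4.24758 -2.10480 rad/s, tcp=-0.20264 -0.00109 0.33244 m, u=13.04755 -2.47921 13.29331 4.07202 N·m.
t=0.45000 s (step 30): θ=-2.36255 -0.29665 -2.42620 -2.55834 rad, qd=-4.60392 2.14224 -3.43197 -2.68258 rad/s, tcp=-0.16058 -0.05501 0.23437 m, u=8.92857 -1.58388 11.46269 4.25785 N·m.
t=0.49500 s (step 33): θ=-2.58115 -0.19079 -2.55687 -2.68773 rad, qd=-5.24290 2.37220 -2.30418 -3.03995 rad/s, tcp=-0.12121 -0.09459 0.15905 m, u=2.21446 0.41255 7.85019 4.07334 N·m.
t=0.54000 s (step 36): θ=-2.84699 -0.09801 -2.63001 -2.81930 rad, qd=-6.68227 1.55392 -0.88617 -2.69852 rad/s, tcp=-0.08984 -0.12139 0.10492 m, u=-3.95917 2.41197 3.27779 3.43771 N·m.
t=0.58500 s (step 39): θ=-3.18448 -0.06086 -2.63548 -2.91811 rad, qd=-8.21689 0.02804 0.64316 -1.60224 rad/s, tcp=-0.07101 -0.14330 0.06446 m, u=-0.82641 1.64860 -1.28319 2.46571 N·m.
t=0.63000 s (step 42): θ=-3.56205 -0.08811 -2.57902 -2.96078 rad, qd=-8.22532 -1.07187 1.75296 -0.30047 rad/s, tcp=-0.06074 -0.17309 0.02734 m, u=11.30434 -2.93079 -5.65339 1.43043 N·m.
t=0.67500 s (step 45): θ=-3.89376 -0.13964 -2.48992 -2.95626 rad, qd=-6.29307 -1.01599 2.07399 0.42706 rad/s, tcp=-0.04644 -0.21499 -0.01163 m, u=18.46195 -7.66288 -9.83174 0.72898 N·m.
t=0.72000 s (step 48): θ=-4.11979 -0.17061 -2.40074 -2.93312 rad, qd=-3.76550 -0.29759 1.82372 0.53928 rad/s, tcp=-0.02255 -0.25928 -0.05013 m, u=17.12784 -9.84839 -12.60516 0.43463 N·m.
t=0.76500 s (step 51): θ=-4.24108 -0.16892 -2.32779 -2.91532 rad, qd=-1.72897 0.35738 1.40183 0.24168 rad/s, tcp=0.00462 -0.29610 -0.08472 m, u=12.33848 -9.86587 -13.43268 0.48851 N·m.
t=0.81000 s (step 54): θ=-4.28678 -0.14309 -2.27416 -2.91173 rad, qd=-0.39682 0.77473 0.97657 -0.01930 rad/s, tcp=0.02746 -0.32290 -0.11418 m, u=7.48134 -8.76718 -12.92997 0.59248 N·m.
t=0.85500 s (step 57): θ=-4.30322 -0.10827 -2.23870 -2.91134 rad, qd=-1.93914 0.29331 0.60366 0.40205 rad/s, tcp=0.04668 -0.34103 -0.13690 m, u=-71.07644 20.49645 -15.91485 -3.18426 N·m.
t=0.87000 s (step 58): θ=-4.34521 -0.10822 -2.22970 -2.90446 rad, qd=-3.65956 -0.30910 0.61714 0.48163 rad/s, tcp=0.06205 -0.34414 -0.13982 m.
max |u| (N·m): 174.42361


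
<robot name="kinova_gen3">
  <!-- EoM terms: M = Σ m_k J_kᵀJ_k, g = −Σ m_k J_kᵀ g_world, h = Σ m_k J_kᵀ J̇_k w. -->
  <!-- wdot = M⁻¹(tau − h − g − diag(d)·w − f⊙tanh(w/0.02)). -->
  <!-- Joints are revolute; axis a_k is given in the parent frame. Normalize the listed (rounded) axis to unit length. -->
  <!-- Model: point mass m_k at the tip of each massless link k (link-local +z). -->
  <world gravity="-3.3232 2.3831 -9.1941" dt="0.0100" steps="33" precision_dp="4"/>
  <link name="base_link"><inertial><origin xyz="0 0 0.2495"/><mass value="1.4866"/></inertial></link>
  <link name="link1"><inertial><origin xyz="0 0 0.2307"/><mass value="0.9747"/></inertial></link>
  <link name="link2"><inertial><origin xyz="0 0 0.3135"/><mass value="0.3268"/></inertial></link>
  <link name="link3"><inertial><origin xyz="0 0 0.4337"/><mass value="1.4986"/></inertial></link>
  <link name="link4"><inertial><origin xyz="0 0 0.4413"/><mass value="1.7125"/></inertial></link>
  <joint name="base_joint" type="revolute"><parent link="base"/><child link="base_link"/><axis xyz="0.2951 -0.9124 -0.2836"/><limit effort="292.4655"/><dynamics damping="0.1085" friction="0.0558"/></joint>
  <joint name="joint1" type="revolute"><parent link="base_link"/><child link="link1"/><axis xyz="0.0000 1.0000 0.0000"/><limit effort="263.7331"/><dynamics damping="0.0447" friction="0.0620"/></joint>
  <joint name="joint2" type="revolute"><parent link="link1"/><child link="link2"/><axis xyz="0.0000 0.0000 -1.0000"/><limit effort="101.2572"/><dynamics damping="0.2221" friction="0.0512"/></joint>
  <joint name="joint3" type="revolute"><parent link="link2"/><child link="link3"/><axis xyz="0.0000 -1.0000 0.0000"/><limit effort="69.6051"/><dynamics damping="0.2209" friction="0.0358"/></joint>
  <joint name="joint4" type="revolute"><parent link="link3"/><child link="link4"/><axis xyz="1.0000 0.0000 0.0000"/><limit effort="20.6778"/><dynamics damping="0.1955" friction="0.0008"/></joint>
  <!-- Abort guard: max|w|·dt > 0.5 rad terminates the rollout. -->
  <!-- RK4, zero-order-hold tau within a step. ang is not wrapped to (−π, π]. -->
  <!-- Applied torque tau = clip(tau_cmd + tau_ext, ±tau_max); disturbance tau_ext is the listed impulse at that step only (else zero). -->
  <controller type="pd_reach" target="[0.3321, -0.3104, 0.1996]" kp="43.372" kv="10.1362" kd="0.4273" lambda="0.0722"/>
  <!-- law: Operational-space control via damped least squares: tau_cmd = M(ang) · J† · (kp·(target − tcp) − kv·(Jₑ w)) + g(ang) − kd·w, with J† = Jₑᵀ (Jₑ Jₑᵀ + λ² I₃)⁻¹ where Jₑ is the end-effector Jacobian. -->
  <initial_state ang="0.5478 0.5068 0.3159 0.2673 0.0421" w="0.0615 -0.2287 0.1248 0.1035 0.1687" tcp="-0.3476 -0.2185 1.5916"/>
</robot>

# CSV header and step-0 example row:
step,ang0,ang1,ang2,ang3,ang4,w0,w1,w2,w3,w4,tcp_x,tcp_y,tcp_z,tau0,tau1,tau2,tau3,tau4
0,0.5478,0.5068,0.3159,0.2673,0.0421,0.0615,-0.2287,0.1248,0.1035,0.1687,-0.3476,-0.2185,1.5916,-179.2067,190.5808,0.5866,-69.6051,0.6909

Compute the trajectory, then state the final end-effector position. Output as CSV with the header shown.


step,ang0,ang1,ang2,ang3,ang4,w0,w1,w2,w3,w4,tcp_x,tcp_y,tcp_z,tau0,tau1,tau2,tau3,tau4
1,0.5545,0.5244,0.3086,0.2897,0.0443,1.2557,3.6757,-1.3965,4.2788,0.2862,-0.3516,-0.2183,1.5883,-175.7336,180.4777,1.6825,-69.6051,0.6568
2,0.5711,0.5749,0.2950,0.3467,0.0495,2.0076,6.3048,-1.3234,7.0041,0.7197,-0.3532,-0.2182,1.5804,-170.7672,168.4608,2.5241,-69.6051,0.6602
3,0.5924,0.6449,0.2833,0.4239,0.0590,2.2077,7.6074,-1.0918,8.3747,1.1455,-0.3516,-0.2187,1.5683,-158.8107,151.6343,3.3180,-64.3777,0.7378
4,0.6140,0.7238,0.2734,0.5109,0.0725,2.0775,8.1321,-0.9583,8.9834,1.5131,-0.3466,-0.2199,1.5529,-141.9332,132.1821,3.8177,-53.9833,0.8969
5,0.6333,0.8062,0.2636,0.6027,0.0889,1.7654,8.3135,-1.0140,9.3474,1.7506,-0.3383,-0.2219,1.5343,-123.3596,112.5696,3.9186,-44.4087,1.1317
6,0.6489,0.8892,0.2531,0.6971,0.1073,1.3592,8.2718,-1.0970,9.5257,1.9009,-0.3269,-0.2243,1.5129,-104.9274,93.9926,3.6123,-36.0317,1.3698
7,0.6603,0.9710,0.2418,0.7926,0.1268,0.9090,8.0890,-1.1743,9.5724,1.9824,-0.3129,-0.2273,1.4888,-87.6554,77.0325,3.0185,-28.9544,1.5575
8,0.6671,1.0505,0.2298,0.8881,0.1468,0.4442,7.8191,-1.2402,9.5273,2.0113,-0.2966,-0.2305,1.4624,-72.0053,61.8806,2.2769,-23.1253,1.6614
9,0.6692,1.1271,0.2171,0.9828,0.1669,-0.0179,7.4975,-1.2954,9.4176,2.0028,-0.2784,-0.2340,1.4339,-58.1084,48.5160,1.5094,-18.4226,1.6647
10,0.6668,1.2003,0.2039,1.0761,0.1868,-0.4648,7.1494,-1.3395,9.2607,1.9717,-0.2585,-0.2377,1.4037,-45.9153,36.8137,0.8087,-14.6991,1.5627
11,0.6600,1.2699,0.1904,1.1678,0.2063,-0.8962,6.7854,-1.3809,9.0709,1.9251,-0.2373,-0.2415,1.3720,-35.3017,26.6261,0.2410,-11.8116,1.3616
12,0.6490,1.3359,0.1764,1.2574,0.2252,-1.3100,6.4147,-1.4216,8.8566,1.8714,-0.2150,-0.2454,1.3390,-26.1034,17.7892,-0.1574,-9.6223,1.0712
13,0.6339,1.3981,0.1619,1.3447,0.2437,-1.7053,6.0429,-1.4632,8.6238,1.8166,-0.1919,-0.2492,1.3051,-18.1507,10.1481,-0.3720,-8.0063,0.7037
14,0.6149,1.4567,0.1471,1.4297,0.2616,-2.0821,5.6740,-1.5067,8.3764,1.7652,-0.1683,-0.2531,1.2704,-11.2828,3.5632,-0.4048,-6.8527,0.2725
15,0.5923,1.5116,0.1318,1.5121,0.2790,-2.4403,5.3103,-1.5532,8.1175,1.7202,-0.1442,-0.2570,1.2352,-5.3545,-2.0882,-0.2701,-6.0648,-0.2094
16,0.5662,1.5629,0.1161,1.5919,0.2960,-2.7801,4.9534,-1.6031,7.8490,1.6835,-0.1199,-0.2607,1.1996,-0.2378,-6.9125,0.0099,-5.5590,-0.7299
17,0.5369,1.6107,0.0998,1.6690,0.3127,-3.1016,4.6044,-1.6568,7.5724,1.6562,-0.0956,-0.2644,1.1638,4.1782,-11.0016,0.4080,-5.2637,-1.2778
18,0.5043,1.6550,0.0830,1.7433,0.3292,-3.4047,4.2638,-1.7144,7.2887,1.6389,-0.0714,-0.2680,1.1279,7.9889,-14.4353,0.8948,-5.1188,-1.8433
19,0.4689,1.6960,0.0655,1.8147,0.3455,-3.6891,3.9320,-1.7758,6.9988,1.6316,-0.0474,-0.2715,1.0922,11.2759,-17.2828,1.4407,-5.0738,-2.4179
20,0.4307,1.7337,0.0475,1.8832,0.3618,-3.9545,3.6092,-1.8408,6.7034,1.6341,-0.0238,-0.2750,1.0568,14.1090,-19.6051,2.0174,-5.0877,-2.9940
21,0.3899,1.7682,0.0288,1.9487,0.3782,-4.2004,3.2954,-1.9087,6.4029,1.6459,-0.0006,-0.2782,1.0217,16.5481,-21.4563,2.5990,-5.1275,-3.5654
22,0.3468,1.7997,0.0093,2.0112,0.3948,-4.4258,2.9905,-1.9789,6.0979,1.6665,0.0222,-0.2814,0.9870,18.6444,-22.8854,3.1629,-5.1676,-4.1264
23,0.3016,1.8281,-0.0108,2.0706,0.4116,-4.6301,2.6947,-2.0500,5.7888,1.6949,0.0443,-0.2845,0.9529,20.4425,-23.9371,3.6901,-5.1888,-4.6723
24,0.2544,1.8536,-0.0316,2.1269,0.4287,-4.8121,2.4079,-2.1208,5.4765,1.7305,0.0658,-0.2874,0.9193,21.9811,-24.6527,4.1654,-5.1776,-5.1990
25,0.2055,1.8764,-0.0532,2.1801,0.4462,-4.9707,2.1303,-2.1894,5.1614,1.7722,0.0866,-0.2901,0.8865,23.2938,-25.0710,4.5774,-5.1251,-5.7028
26,0.1551,1.8964,-0.0754,2.2301,0.4641,-5.1048,1.8621,-2.2536,4.8447,1.8189,0.1067,-0.2928,0.8543,24.4104,-25.2284,4.9185,-5.0268,-6.1808
27,0.1035,1.9137,-0.0982,2.2770,0.4825,-5.2133,1.6037,-2.3110,4.5274,1.8694,0.1260,-0.2953,0.8230,25.3570,-25.1595,5.1846,-4.8815,-6.6303
28,0.0510,1.9286,-0.1215,2.3206,0.5015,-5.2953,1.3555,-2.3590,4.2110,1.9223,0.1446,-0.2977,0.7924,26.1566,-24.8968,5.3746,-4.6908,-7.0492
29,-0.0022,1.9410,-0.1453,2.3612,0.5209,-5.3500,1.1181,-2.3948,3.8973,1.9759,0.1623,-0.2999,0.7626,26.8293,-24.4710,5.4899,-4.4584,-7.4358
30,-0.0558,1.9511,-0.1694,2.3986,0.5409,-5.3770,0.8920,-2.4159,3.5883,2.0284,0.1791,-0.3020,0.7337,27.3925,-23.9107,5.5345,-4.1898,-7.7887
31,-0.1096,1.9589,-0.1935,2.4330,0.5614,-5.3765,0.6779,-2.4202,3.2862,2.0778,0.1952,-0.3039,0.7057,27.8610,-23.2423,5.5140,-3.8917,-8.1071
32,-0.1632,1.9648,-0.2177,2.4644,0.5824,-5.3488,0.4762,-2.4062,2.9934,2.1219,0.2104,-0.3056,0.6785,28.2469,-22.4901,5.4355,-3.5714,-8.3904
33,-0.2164,1.9686,-0.2416,2.4929,0.6038,-5.2950,0.2875,-2.3731,2.7122,2.1586,0.2247,-0.3072,0.6522,,,,,
# final tcp position (m): 0.2247 -0.3072 0.6522
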